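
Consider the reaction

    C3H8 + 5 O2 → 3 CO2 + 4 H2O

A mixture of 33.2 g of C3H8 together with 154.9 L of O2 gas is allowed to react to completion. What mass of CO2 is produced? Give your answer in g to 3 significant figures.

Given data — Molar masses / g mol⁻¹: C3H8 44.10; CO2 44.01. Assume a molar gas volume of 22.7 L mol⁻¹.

n(C3H8) = 33.20 / 44.10 = 0.7528 mol
n(O2) = 154.9 / 22.7 = 6.824 mol
n/ν → C3H8: 0.7528, O2: 1.365; C3H8 is limiting.
n(CO2) = (3/1) × 0.7528 = 2.258 mol
mass = 2.258 × 44.01 = 99.37 g

99.4 g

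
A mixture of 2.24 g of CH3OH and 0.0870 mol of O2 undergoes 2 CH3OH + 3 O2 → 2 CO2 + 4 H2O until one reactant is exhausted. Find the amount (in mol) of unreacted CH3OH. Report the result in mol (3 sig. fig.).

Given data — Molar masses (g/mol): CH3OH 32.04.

0.0119 mol

n(CH3OH) = 2.240 / 32.04 = 0.06991 mol
n(O2) = 0.08700 mol
n/ν → CH3OH: 0.03496, O2: 0.02900; O2 is limiting.
CH3OH consumed = (2/3) × 0.08700 = 0.05800 mol
CH3OH remaining = 0.06991 − 0.05800 = 0.01191 mol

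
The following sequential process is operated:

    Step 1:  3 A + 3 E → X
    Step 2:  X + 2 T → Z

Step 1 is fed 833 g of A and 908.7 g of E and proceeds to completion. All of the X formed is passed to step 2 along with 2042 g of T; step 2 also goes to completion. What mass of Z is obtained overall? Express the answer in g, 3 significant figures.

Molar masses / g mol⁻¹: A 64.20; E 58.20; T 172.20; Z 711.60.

Step 1:
n(A) = 833.0 / 64.20 = 12.98 mol
n(E) = 908.7 / 58.20 = 15.61 mol
n/ν → A: 4.327, E: 5.203; A is limiting.
n(X) produced = (1/3) × 12.98 = 4.327 mol
Step 2:
n(X) available = 4.327 mol
n(T) = 2042 / 172.20 = 11.86 mol
n/ν → X: 4.327, T: 5.930; X is limiting.
n(Z) = (1/1) × 4.327 = 4.327 mol
mass = 4.327 × 711.60 = 3079 g

3080 g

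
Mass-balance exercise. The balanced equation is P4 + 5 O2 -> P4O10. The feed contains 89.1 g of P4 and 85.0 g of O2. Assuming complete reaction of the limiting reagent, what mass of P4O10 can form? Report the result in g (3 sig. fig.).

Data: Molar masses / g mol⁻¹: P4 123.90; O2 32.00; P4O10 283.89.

n(P4) = 89.10 / 123.90 = 0.7191 mol
n(O2) = 85.00 / 32.00 = 2.656 mol
n/ν for P4 = 0.7191/1 = 0.7191
n/ν for O2 = 2.656/5 = 0.5312
Smallest n/ν is O2 → limiting reagent.
n(P4O10) = (1/5) × 2.656 = 0.5312 mol
mass = 0.5312 × 283.89 = 150.8 g

151 g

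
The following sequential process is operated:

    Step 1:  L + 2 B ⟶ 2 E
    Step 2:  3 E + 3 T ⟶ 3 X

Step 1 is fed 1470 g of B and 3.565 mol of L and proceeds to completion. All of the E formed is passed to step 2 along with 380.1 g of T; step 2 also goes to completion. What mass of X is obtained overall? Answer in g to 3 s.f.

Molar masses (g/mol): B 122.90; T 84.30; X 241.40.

Step 1:
n(B) = 1470 / 122.90 = 11.96 mol
n(L) = 3.565 mol
n/ν → B: 5.980, L: 3.565; L is limiting.
n(E) produced = (2/1) × 3.565 = 7.130 mol
Step 2:
n(E) available = 7.130 mol
n(T) = 380.1 / 84.30 = 4.509 mol
n/ν → E: 2.377, T: 1.503; T is limiting.
n(X) = (3/3) × 4.509 = 4.509 mol
mass = 4.509 × 241.40 = 1088 g

1090 g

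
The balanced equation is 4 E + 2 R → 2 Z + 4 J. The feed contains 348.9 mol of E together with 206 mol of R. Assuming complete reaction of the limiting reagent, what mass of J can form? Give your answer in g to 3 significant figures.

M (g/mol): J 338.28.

118000 g

n(E) = 348.9 mol
n(R) = 206.0 mol
n/ν for E = 348.9/4 = 87.23
n/ν for R = 206.0/2 = 103.0
Smallest n/ν is E → limiting reagent.
n(J) = (4/4) × 348.9 = 348.9 mol
mass = 348.9 × 338.28 = 118000 g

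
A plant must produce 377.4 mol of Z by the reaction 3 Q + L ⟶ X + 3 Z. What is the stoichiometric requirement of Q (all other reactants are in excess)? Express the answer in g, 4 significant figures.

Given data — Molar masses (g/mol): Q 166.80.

n(Z) = 377.4 mol
n(Q) = (3/3) × 377.4 = 377.4 mol
mass = 377.4 × 166.80 = 62950 g

62950 g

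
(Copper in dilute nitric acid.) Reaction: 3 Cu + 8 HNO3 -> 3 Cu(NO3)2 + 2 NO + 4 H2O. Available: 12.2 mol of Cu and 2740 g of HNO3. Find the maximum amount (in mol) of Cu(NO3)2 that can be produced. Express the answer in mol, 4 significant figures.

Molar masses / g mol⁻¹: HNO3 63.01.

12.20 mol

n(Cu) = 12.20 mol
n(HNO3) = 2740 / 63.01 = 43.49 mol
n/ν for Cu = 12.20/3 = 4.067
n/ν for HNO3 = 43.49/8 = 5.436
Smallest n/ν is Cu → limiting reagent.
n(Cu(NO3)2) = (3/3) × 12.20 = 12.20 mol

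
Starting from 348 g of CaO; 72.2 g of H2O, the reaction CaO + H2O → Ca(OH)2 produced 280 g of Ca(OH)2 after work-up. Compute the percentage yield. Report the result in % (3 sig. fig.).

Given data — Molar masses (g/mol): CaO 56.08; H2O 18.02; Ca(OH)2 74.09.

94.3 %

n(CaO) = 348.0 / 56.08 = 6.205 mol
n(H2O) = 72.20 / 18.02 = 4.007 mol
n/ν → CaO: 6.205, H2O: 4.007; H2O is limiting.
theoretical n(Ca(OH)2) = (1/1) × 4.007 = 4.007 mol → 296.9 g
% yield = 280 / 296.9 × 100 = 94.31 %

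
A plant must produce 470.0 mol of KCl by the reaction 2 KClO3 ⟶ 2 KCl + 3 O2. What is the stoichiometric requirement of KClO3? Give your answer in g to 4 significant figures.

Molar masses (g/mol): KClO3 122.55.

57600 g

n(KCl) = 470.0 mol
n(KClO3) = (2/2) × 470.0 = 470.0 mol
mass = 470.0 × 122.55 = 57600 g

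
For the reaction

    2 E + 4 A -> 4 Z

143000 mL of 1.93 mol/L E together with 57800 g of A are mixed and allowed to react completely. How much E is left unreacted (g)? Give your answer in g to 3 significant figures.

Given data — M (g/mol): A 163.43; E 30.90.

3060 g

n(E) = 1.93 × 143000/1000 = 276.0 mol
n(A) = 57800 / 163.43 = 353.7 mol
n/ν for E = 276.0/2 = 138.0
n/ν for A = 353.7/4 = 88.43
Smallest n/ν is A → limiting reagent.
E consumed = (2/4) × 353.7 = 176.9 mol
E remaining = 276.0 − 176.9 = 99.10 mol
mass = 99.10 × 30.90 = 3062 g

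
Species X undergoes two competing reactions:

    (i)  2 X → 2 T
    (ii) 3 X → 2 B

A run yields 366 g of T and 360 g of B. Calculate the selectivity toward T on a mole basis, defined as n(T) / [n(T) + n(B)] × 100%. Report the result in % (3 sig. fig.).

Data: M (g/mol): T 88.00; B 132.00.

n(T) = 366 / 88.00 = 4.159 mol
n(B) = 360 / 132.00 = 2.727 mol
selectivity = 4.159/(4.159+2.727) × 100 = 60.40 %

60.4 %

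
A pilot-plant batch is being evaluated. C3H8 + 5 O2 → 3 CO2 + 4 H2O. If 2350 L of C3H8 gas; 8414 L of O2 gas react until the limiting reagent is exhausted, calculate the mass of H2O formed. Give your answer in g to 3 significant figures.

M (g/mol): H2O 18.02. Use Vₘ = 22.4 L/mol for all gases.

5420 g

n(C3H8) = 2350 / 22.4 = 104.9 mol
n(O2) = 8414 / 22.4 = 375.6 mol
n/ν for C3H8 = 104.9/1 = 104.9
n/ν for O2 = 375.6/5 = 75.12
Smallest n/ν is O2 → limiting reagent.
n(H2O) = (4/5) × 375.6 = 300.5 mol
mass = 300.5 × 18.02 = 5415 g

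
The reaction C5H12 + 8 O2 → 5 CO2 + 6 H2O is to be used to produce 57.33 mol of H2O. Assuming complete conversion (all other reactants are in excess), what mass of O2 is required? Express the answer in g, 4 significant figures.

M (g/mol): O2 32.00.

2446 g

n(H2O) = 57.33 mol
n(O2) = (8/6) × 57.33 = 76.44 mol
mass = 76.44 × 32.00 = 2446 g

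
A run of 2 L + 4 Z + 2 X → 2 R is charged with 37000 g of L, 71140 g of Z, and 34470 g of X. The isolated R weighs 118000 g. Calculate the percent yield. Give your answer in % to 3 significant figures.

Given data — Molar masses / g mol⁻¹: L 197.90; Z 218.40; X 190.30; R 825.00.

n(L) = 37000 / 197.90 = 187.0 mol
n(Z) = 71140 / 218.40 = 325.7 mol
n(X) = 34470 / 190.30 = 181.1 mol
n/ν for L = 187.0/2 = 93.50
n/ν for Z = 325.7/4 = 81.43
n/ν for X = 181.1/2 = 90.55
Smallest n/ν is Z → limiting reagent.
theoretical n(R) = (2/4) × 325.7 = 162.9 mol → 134400 g
% yield = 118000 / 134400 × 100 = 87.80 %

87.8 %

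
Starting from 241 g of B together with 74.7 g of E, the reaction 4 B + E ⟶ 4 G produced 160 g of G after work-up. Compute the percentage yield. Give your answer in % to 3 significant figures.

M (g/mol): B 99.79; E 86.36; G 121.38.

54.6 %

n(B) = 241.0 / 99.79 = 2.415 mol
n(E) = 74.70 / 86.36 = 0.8650 mol
n/ν for B = 2.415/4 = 0.6038
n/ν for E = 0.8650/1 = 0.8650
Smallest n/ν is B → limiting reagent.
theoretical n(G) = (4/4) × 2.415 = 2.415 mol → 293.1 g
% yield = 160 / 293.1 × 100 = 54.59 %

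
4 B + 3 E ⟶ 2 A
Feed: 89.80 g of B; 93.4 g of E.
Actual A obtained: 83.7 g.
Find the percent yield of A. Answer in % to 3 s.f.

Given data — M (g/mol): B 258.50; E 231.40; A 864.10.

n(B) = 89.80 / 258.50 = 0.3474 mol
n(E) = 93.40 / 231.40 = 0.4036 mol
n/ν for B = 0.3474/4 = 0.08685
n/ν for E = 0.4036/3 = 0.1345
Smallest n/ν is B → limiting reagent.
theoretical n(A) = (2/4) × 0.3474 = 0.1737 mol → 150.1 g
% yield = 83.7 / 150.1 × 100 = 55.76 %

55.8 %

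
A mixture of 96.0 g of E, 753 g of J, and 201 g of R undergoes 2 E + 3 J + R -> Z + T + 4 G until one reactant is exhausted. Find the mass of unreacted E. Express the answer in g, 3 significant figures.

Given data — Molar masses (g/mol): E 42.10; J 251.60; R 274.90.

n(E) = 96.00 / 42.10 = 2.280 mol
n(J) = 753.0 / 251.60 = 2.993 mol
n(R) = 201.0 / 274.90 = 0.7312 mol
n/ν → E: 1.140, J: 0.9977, R: 0.7312; R is limiting.
E consumed = (2/1) × 0.7312 = 1.462 mol
E remaining = 2.280 − 1.462 = 0.8180 mol
mass = 0.8180 × 42.10 = 34.44 g

34.4 g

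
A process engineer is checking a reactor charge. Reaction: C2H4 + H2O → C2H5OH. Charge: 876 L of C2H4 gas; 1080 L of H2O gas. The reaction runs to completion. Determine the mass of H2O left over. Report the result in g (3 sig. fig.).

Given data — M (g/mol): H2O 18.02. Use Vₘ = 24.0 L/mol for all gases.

153 g

n(C2H4) = 876.0 / 24.0 = 36.50 mol
n(H2O) = 1080 / 24.0 = 45.00 mol
n/ν for C2H4 = 36.50/1 = 36.50
n/ν for H2O = 45.00/1 = 45.00
Smallest n/ν is C2H4 → limiting reagent.
H2O consumed = (1/1) × 36.50 = 36.50 mol
H2O remaining = 45.00 − 36.50 = 8.500 mol
mass = 8.500 × 18.02 = 153.2 g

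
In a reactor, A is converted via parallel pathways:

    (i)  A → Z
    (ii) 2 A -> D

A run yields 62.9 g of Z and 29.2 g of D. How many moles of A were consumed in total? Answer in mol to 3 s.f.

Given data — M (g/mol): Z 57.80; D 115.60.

1.59 mol

n(Z) = 62.9 / 57.80 = 1.088 mol
n(D) = 29.2 / 115.60 = 0.2526 mol
n(A) via (i) = (1/1)×1.088 = 1.088 mol
n(A) via (ii) = (2/1)×0.2526 = 0.5052 mol
total n(A) = 1.088 + 0.5052 = 1.593 mol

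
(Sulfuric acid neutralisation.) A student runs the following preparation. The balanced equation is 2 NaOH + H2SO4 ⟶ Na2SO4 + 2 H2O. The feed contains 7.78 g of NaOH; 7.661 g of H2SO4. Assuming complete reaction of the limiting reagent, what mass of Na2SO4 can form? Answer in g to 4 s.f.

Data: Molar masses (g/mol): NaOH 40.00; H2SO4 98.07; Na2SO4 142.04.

n(NaOH) = 7.780 / 40.00 = 0.1945 mol
n(H2SO4) = 7.661 / 98.07 = 0.07812 mol
n/ν for NaOH = 0.1945/2 = 0.09725
n/ν for H2SO4 = 0.07812/1 = 0.07812
Smallest n/ν is H2SO4 → limiting reagent.
n(Na2SO4) = (1/1) × 0.07812 = 0.07812 mol
mass = 0.07812 × 142.04 = 11.10 g

11.10 g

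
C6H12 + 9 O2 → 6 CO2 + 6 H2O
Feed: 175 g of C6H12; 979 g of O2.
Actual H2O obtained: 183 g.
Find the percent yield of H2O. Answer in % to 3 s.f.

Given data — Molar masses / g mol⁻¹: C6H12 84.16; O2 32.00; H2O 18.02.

81.4 %

n(C6H12) = 175.0 / 84.16 = 2.079 mol
n(O2) = 979.0 / 32.00 = 30.59 mol
n/ν for C6H12 = 2.079/1 = 2.079
n/ν for O2 = 30.59/9 = 3.399
Smallest n/ν is C6H12 → limiting reagent.
theoretical n(H2O) = (6/1) × 2.079 = 12.47 mol → 224.7 g
% yield = 183 / 224.7 × 100 = 81.44 %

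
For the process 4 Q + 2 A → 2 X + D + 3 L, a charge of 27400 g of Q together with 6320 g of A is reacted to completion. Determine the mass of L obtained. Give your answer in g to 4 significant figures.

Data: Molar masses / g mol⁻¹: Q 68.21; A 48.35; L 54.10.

n(Q) = 27400 / 68.21 = 401.7 mol
n(A) = 6320 / 48.35 = 130.7 mol
n/ν for Q = 401.7/4 = 100.4
n/ν for A = 130.7/2 = 65.35
Smallest n/ν is A → limiting reagent.
n(L) = (3/2) × 130.7 = 196.1 mol
mass = 196.1 × 54.10 = 10610 g

10610 g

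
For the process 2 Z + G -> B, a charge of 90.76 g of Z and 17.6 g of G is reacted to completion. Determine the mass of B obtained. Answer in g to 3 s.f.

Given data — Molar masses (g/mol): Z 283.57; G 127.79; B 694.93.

95.7 g

n(Z) = 90.76 / 283.57 = 0.3201 mol
n(G) = 17.60 / 127.79 = 0.1377 mol
n/ν for Z = 0.3201/2 = 0.1601
n/ν for G = 0.1377/1 = 0.1377
Smallest n/ν is G → limiting reagent.
n(B) = (1/1) × 0.1377 = 0.1377 mol
mass = 0.1377 × 694.93 = 95.69 g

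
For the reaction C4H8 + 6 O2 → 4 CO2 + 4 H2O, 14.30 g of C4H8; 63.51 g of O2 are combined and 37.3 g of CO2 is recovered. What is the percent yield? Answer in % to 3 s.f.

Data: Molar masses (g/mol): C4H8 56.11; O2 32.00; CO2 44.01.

n(C4H8) = 14.30 / 56.11 = 0.2549 mol
n(O2) = 63.51 / 32.00 = 1.985 mol
n/ν → C4H8: 0.2549, O2: 0.3308; C4H8 is limiting.
theoretical n(CO2) = (4/1) × 0.2549 = 1.020 mol → 44.89 g
% yield = 37.3 / 44.89 × 100 = 83.09 %

83.1 %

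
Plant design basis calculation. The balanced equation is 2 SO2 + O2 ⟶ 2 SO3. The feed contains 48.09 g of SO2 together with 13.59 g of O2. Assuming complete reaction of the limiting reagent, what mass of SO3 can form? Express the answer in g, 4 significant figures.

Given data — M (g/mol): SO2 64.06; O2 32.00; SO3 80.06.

60.10 g

n(SO2) = 48.09 / 64.06 = 0.7507 mol
n(O2) = 13.59 / 32.00 = 0.4247 mol
n/ν for SO2 = 0.7507/2 = 0.3754
n/ν for O2 = 0.4247/1 = 0.4247
Smallest n/ν is SO2 → limiting reagent.
n(SO3) = (2/2) × 0.7507 = 0.7507 mol
mass = 0.7507 × 80.06 = 60.10 g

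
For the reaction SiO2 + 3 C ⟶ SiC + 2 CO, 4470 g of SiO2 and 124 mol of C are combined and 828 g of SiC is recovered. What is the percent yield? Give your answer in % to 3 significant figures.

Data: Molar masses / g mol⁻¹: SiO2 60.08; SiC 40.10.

n(SiO2) = 4470 / 60.08 = 74.40 mol
n(C) = 124.0 mol
n/ν for SiO2 = 74.40/1 = 74.40
n/ν for C = 124.0/3 = 41.33
Smallest n/ν is C → limiting reagent.
theoretical n(SiC) = (1/3) × 124.0 = 41.33 mol → 1657 g
% yield = 828 / 1657 × 100 = 49.97 %

50.0 %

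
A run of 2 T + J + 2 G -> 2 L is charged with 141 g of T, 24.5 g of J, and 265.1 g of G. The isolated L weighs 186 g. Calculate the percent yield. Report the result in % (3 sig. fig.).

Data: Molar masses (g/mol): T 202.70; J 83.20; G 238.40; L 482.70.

n(T) = 141.0 / 202.70 = 0.6956 mol
n(J) = 24.50 / 83.20 = 0.2945 mol
n(G) = 265.1 / 238.40 = 1.112 mol
n/ν for T = 0.6956/2 = 0.3478
n/ν for J = 0.2945/1 = 0.2945
n/ν for G = 1.112/2 = 0.5560
Smallest n/ν is J → limiting reagent.
theoretical n(L) = (2/1) × 0.2945 = 0.5890 mol → 284.3 g
% yield = 186 / 284.3 × 100 = 65.42 %

65.4 %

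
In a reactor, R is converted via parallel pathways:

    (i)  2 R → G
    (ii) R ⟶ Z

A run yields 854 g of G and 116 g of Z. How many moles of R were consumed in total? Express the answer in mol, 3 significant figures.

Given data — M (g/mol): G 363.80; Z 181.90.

5.33 mol

n(G) = 854 / 363.80 = 2.347 mol
n(Z) = 116 / 181.90 = 0.6377 mol
n(R) via (i) = (2/1)×2.347 = 4.694 mol
n(R) via (ii) = (1/1)×0.6377 = 0.6377 mol
total n(R) = 4.694 + 0.6377 = 5.332 mol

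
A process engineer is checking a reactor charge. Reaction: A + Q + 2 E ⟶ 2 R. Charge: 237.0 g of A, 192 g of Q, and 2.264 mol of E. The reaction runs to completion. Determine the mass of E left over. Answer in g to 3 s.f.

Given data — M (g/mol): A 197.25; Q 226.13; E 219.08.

n(A) = 237.0 / 197.25 = 1.202 mol
n(Q) = 192.0 / 226.13 = 0.8491 mol
n(E) = 2.264 mol
n/ν for A = 1.202/1 = 1.202
n/ν for Q = 0.8491/1 = 0.8491
n/ν for E = 2.264/2 = 1.132
Smallest n/ν is Q → limiting reagent.
E consumed = (2/1) × 0.8491 = 1.698 mol
E remaining = 2.264 − 1.698 = 0.5660 mol
mass = 0.5660 × 219.08 = 124.0 g

124 g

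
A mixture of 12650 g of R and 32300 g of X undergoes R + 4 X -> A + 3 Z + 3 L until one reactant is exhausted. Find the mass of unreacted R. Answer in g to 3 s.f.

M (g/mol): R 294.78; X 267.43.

3750 g

n(R) = 12650 / 294.78 = 42.91 mol
n(X) = 32300 / 267.43 = 120.8 mol
n/ν → R: 42.91, X: 30.20; X is limiting.
R consumed = (1/4) × 120.8 = 30.20 mol
R remaining = 42.91 − 30.20 = 12.71 mol
mass = 12.71 × 294.78 = 3747 g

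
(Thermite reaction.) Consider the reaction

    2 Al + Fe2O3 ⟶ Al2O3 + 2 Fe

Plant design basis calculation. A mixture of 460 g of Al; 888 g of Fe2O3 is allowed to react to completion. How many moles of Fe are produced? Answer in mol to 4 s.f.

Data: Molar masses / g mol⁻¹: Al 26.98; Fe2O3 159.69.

n(Al) = 460.0 / 26.98 = 17.05 mol
n(Fe2O3) = 888.0 / 159.69 = 5.561 mol
n/ν for Al = 17.05/2 = 8.525
n/ν for Fe2O3 = 5.561/1 = 5.561
Smallest n/ν is Fe2O3 → limiting reagent.
n(Fe) = (2/1) × 5.561 = 11.12 mol

11.12 mol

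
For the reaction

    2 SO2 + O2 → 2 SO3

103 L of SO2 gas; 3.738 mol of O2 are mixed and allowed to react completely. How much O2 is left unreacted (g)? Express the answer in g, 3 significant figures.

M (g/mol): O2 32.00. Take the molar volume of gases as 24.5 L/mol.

52.4 g

n(SO2) = 103.0 / 24.5 = 4.204 mol
n(O2) = 3.738 mol
n/ν for SO2 = 4.204/2 = 2.102
n/ν for O2 = 3.738/1 = 3.738
Smallest n/ν is SO2 → limiting reagent.
O2 consumed = (1/2) × 4.204 = 2.102 mol
O2 remaining = 3.738 − 2.102 = 1.636 mol
mass = 1.636 × 32.00 = 52.35 g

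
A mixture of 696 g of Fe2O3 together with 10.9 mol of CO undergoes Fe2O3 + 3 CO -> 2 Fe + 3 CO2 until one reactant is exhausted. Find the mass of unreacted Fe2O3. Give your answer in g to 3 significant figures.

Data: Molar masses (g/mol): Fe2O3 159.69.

116 g

n(Fe2O3) = 696.0 / 159.69 = 4.358 mol
n(CO) = 10.90 mol
n/ν for Fe2O3 = 4.358/1 = 4.358
n/ν for CO = 10.90/3 = 3.633
Smallest n/ν is CO → limiting reagent.
Fe2O3 consumed = (1/3) × 10.90 = 3.633 mol
Fe2O3 remaining = 4.358 − 3.633 = 0.7250 mol
mass = 0.7250 × 159.69 = 115.8 g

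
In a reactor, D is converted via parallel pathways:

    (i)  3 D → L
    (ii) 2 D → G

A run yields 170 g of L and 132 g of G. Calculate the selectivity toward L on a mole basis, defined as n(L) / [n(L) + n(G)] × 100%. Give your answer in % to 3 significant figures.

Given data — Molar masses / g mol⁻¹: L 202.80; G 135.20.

n(L) = 170 / 202.80 = 0.8383 mol
n(G) = 132 / 135.20 = 0.9763 mol
selectivity = 0.8383/(0.8383+0.9763) × 100 = 46.20 %

46.2 %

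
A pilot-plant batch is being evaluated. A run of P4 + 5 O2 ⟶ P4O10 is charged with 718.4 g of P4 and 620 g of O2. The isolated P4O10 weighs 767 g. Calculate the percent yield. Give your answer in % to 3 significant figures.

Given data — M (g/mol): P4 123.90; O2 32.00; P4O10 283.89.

n(P4) = 718.4 / 123.90 = 5.798 mol
n(O2) = 620.0 / 32.00 = 19.38 mol
n/ν → P4: 5.798, O2: 3.876; O2 is limiting.
theoretical n(P4O10) = (1/5) × 19.38 = 3.876 mol → 1100 g
% yield = 767 / 1100 × 100 = 69.73 %

69.7 %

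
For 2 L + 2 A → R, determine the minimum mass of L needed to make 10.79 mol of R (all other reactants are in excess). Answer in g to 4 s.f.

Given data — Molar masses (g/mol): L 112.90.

n(R) = 10.79 mol
n(L) = (2/1) × 10.79 = 21.58 mol
mass = 21.58 × 112.90 = 2436 g

2436 g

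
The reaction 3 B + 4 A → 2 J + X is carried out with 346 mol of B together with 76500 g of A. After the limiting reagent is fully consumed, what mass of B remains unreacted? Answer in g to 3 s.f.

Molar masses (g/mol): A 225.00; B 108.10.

n(B) = 346.0 mol
n(A) = 76500 / 225.00 = 340.0 mol
n/ν for B = 346.0/3 = 115.3
n/ν for A = 340.0/4 = 85.00
Smallest n/ν is A → limiting reagent.
B consumed = (3/4) × 340.0 = 255.0 mol
B remaining = 346.0 − 255.0 = 91.00 mol
mass = 91.00 × 108.10 = 9837 g

9840 g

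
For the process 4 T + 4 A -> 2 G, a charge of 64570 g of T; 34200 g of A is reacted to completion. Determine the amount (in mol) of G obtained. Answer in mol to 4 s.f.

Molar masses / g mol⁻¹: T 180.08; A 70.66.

n(T) = 64570 / 180.08 = 358.6 mol
n(A) = 34200 / 70.66 = 484.0 mol
n/ν for T = 358.6/4 = 89.65
n/ν for A = 484.0/4 = 121.0
Smallest n/ν is T → limiting reagent.
n(G) = (2/4) × 358.6 = 179.3 mol

179.3 mol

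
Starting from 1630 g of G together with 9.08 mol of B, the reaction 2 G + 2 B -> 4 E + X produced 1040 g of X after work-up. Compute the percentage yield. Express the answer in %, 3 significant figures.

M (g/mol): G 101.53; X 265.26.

n(G) = 1630 / 101.53 = 16.05 mol
n(B) = 9.080 mol
n/ν for G = 16.05/2 = 8.025
n/ν for B = 9.080/2 = 4.540
Smallest n/ν is B → limiting reagent.
theoretical n(X) = (1/2) × 9.080 = 4.540 mol → 1204 g
% yield = 1040 / 1204 × 100 = 86.38 %

86.4 %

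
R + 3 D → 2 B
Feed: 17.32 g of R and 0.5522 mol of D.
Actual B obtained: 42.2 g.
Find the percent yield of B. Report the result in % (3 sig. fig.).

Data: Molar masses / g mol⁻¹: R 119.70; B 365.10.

n(R) = 17.32 / 119.70 = 0.1447 mol
n(D) = 0.5522 mol
n/ν → R: 0.1447, D: 0.1841; R is limiting.
theoretical n(B) = (2/1) × 0.1447 = 0.2894 mol → 105.7 g
% yield = 42.2 / 105.7 × 100 = 39.92 %

39.9 %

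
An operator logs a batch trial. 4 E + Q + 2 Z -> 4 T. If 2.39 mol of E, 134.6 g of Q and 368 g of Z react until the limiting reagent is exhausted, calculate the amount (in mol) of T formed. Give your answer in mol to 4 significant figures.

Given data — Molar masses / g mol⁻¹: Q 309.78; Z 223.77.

n(E) = 2.390 mol
n(Q) = 134.6 / 309.78 = 0.4345 mol
n(Z) = 368.0 / 223.77 = 1.645 mol
n/ν for E = 2.390/4 = 0.5975
n/ν for Q = 0.4345/1 = 0.4345
n/ν for Z = 1.645/2 = 0.8225
Smallest n/ν is Q → limiting reagent.
n(T) = (4/1) × 0.4345 = 1.738 mol

1.738 mol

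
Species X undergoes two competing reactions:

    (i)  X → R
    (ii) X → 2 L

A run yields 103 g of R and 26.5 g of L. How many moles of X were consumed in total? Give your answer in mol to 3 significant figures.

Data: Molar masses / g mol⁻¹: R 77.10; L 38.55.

n(R) = 103 / 77.10 = 1.336 mol
n(L) = 26.5 / 38.55 = 0.6874 mol
n(X) via (i) = (1/1)×1.336 = 1.336 mol
n(X) via (ii) = (1/2)×0.6874 = 0.3437 mol
total n(X) = 1.336 + 0.3437 = 1.680 mol

1.68 mol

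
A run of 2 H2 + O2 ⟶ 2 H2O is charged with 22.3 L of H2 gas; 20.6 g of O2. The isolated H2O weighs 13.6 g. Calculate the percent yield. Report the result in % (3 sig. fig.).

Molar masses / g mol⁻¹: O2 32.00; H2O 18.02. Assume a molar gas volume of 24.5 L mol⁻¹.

82.9 %

n(H2) = 22.30 / 24.5 = 0.9102 mol
n(O2) = 20.60 / 32.00 = 0.6438 mol
n/ν → H2: 0.4551, O2: 0.6438; H2 is limiting.
theoretical n(H2O) = (2/2) × 0.9102 = 0.9102 mol → 16.40 g
% yield = 13.6 / 16.40 × 100 = 82.93 %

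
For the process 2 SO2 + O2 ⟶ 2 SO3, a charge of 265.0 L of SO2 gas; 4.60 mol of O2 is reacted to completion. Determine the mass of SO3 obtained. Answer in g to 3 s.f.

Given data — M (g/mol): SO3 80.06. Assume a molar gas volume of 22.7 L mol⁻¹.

737 g

n(SO2) = 265.0 / 22.7 = 11.67 mol
n(O2) = 4.600 mol
n/ν for SO2 = 11.67/2 = 5.835
n/ν for O2 = 4.600/1 = 4.600
Smallest n/ν is O2 → limiting reagent.
n(SO3) = (2/1) × 4.600 = 9.200 mol
mass = 9.200 × 80.06 = 736.6 g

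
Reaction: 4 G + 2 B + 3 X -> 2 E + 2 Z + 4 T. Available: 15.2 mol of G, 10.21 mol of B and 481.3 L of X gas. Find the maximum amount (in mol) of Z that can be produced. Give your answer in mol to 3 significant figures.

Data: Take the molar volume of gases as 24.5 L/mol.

n(G) = 15.20 mol
n(B) = 10.21 mol
n(X) = 481.3 / 24.5 = 19.64 mol
n/ν for G = 15.20/4 = 3.800
n/ν for B = 10.21/2 = 5.105
n/ν for X = 19.64/3 = 6.547
Smallest n/ν is G → limiting reagent.
n(Z) = (2/4) × 15.20 = 7.600 mol

7.60 mol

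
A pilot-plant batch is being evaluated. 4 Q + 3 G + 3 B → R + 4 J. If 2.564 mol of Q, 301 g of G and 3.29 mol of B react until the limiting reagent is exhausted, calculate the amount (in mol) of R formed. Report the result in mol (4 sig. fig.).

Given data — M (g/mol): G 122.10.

0.6410 mol

n(Q) = 2.564 mol
n(G) = 301.0 / 122.10 = 2.465 mol
n(B) = 3.290 mol
n/ν for Q = 2.564/4 = 0.6410
n/ν for G = 2.465/3 = 0.8217
n/ν for B = 3.290/3 = 1.097
Smallest n/ν is Q → limiting reagent.
n(R) = (1/4) × 2.564 = 0.6410 mol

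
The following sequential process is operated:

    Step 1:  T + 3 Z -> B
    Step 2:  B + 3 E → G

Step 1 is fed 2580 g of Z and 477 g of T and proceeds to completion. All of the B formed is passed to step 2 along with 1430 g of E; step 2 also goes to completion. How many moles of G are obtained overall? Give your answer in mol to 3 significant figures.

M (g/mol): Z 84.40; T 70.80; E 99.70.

Step 1:
n(Z) = 2580 / 84.40 = 30.57 mol
n(T) = 477.0 / 70.80 = 6.737 mol
n/ν → Z: 10.19, T: 6.737; T is limiting.
n(B) produced = (1/1) × 6.737 = 6.737 mol
Step 2:
n(B) available = 6.737 mol
n(E) = 1430 / 99.70 = 14.34 mol
n/ν → B: 6.737, E: 4.780; E is limiting.
n(G) = (1/3) × 14.34 = 4.780 mol

4.78 mol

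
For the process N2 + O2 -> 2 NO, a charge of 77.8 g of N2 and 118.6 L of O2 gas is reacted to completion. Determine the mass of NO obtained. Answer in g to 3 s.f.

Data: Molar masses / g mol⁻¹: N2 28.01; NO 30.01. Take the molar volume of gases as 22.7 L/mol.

167 g

n(N2) = 77.80 / 28.01 = 2.778 mol
n(O2) = 118.6 / 22.7 = 5.225 mol
n/ν for N2 = 2.778/1 = 2.778
n/ν for O2 = 5.225/1 = 5.225
Smallest n/ν is N2 → limiting reagent.
n(NO) = (2/1) × 2.778 = 5.556 mol
mass = 5.556 × 30.01 = 166.7 g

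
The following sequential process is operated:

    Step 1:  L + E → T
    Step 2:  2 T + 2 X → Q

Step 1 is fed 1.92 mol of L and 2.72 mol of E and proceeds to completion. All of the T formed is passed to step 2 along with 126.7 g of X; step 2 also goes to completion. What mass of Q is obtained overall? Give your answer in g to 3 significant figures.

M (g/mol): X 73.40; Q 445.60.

Step 1:
n(L) = 1.920 mol
n(E) = 2.720 mol
n/ν → L: 1.920, E: 2.720; L is limiting.
n(T) produced = (1/1) × 1.920 = 1.920 mol
Step 2:
n(T) available = 1.920 mol
n(X) = 126.7 / 73.40 = 1.726 mol
n/ν → T: 0.9600, X: 0.8630; X is limiting.
n(Q) = (1/2) × 1.726 = 0.8630 mol
mass = 0.8630 × 445.60 = 384.6 g

385 g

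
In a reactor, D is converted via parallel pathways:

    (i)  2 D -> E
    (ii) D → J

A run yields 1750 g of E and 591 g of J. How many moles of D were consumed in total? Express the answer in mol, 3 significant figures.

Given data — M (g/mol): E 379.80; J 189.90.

n(E) = 1750 / 379.80 = 4.608 mol
n(J) = 591 / 189.90 = 3.112 mol
n(D) via (i) = (2/1)×4.608 = 9.216 mol
n(D) via (ii) = (1/1)×3.112 = 3.112 mol
total n(D) = 9.216 + 3.112 = 12.33 mol

12.3 mol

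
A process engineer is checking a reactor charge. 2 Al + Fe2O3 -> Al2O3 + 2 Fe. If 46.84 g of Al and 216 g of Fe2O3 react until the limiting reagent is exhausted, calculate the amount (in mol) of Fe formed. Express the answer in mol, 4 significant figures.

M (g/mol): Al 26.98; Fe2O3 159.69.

1.736 mol

n(Al) = 46.84 / 26.98 = 1.736 mol
n(Fe2O3) = 216.0 / 159.69 = 1.353 mol
n/ν for Al = 1.736/2 = 0.8680
n/ν for Fe2O3 = 1.353/1 = 1.353
Smallest n/ν is Al → limiting reagent.
n(Fe) = (2/2) × 1.736 = 1.736 mol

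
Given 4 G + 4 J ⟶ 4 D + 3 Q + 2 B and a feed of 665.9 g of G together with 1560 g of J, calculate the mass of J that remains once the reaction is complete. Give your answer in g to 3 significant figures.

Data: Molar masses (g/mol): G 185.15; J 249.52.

663 g

n(G) = 665.9 / 185.15 = 3.597 mol
n(J) = 1560 / 249.52 = 6.252 mol
n/ν for G = 3.597/4 = 0.8993
n/ν for J = 6.252/4 = 1.563
Smallest n/ν is G → limiting reagent.
J consumed = (4/4) × 3.597 = 3.597 mol
J remaining = 6.252 − 3.597 = 2.655 mol
mass = 2.655 × 249.52 = 662.5 g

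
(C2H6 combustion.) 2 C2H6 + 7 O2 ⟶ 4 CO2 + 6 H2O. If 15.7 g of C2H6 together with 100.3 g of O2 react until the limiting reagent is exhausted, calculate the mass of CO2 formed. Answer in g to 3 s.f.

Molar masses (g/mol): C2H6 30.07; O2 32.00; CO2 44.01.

46.0 g

n(C2H6) = 15.70 / 30.07 = 0.5221 mol
n(O2) = 100.3 / 32.00 = 3.134 mol
n/ν for C2H6 = 0.5221/2 = 0.2611
n/ν for O2 = 3.134/7 = 0.4477
Smallest n/ν is C2H6 → limiting reagent.
n(CO2) = (4/2) × 0.5221 = 1.044 mol
mass = 1.044 × 44.01 = 45.95 g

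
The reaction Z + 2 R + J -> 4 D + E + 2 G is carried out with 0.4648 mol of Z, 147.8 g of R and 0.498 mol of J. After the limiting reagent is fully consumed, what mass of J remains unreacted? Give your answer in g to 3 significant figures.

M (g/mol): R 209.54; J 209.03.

30.4 g

n(Z) = 0.4648 mol
n(R) = 147.8 / 209.54 = 0.7054 mol
n(J) = 0.4980 mol
n/ν for Z = 0.4648/1 = 0.4648
n/ν for R = 0.7054/2 = 0.3527
n/ν for J = 0.4980/1 = 0.4980
Smallest n/ν is R → limiting reagent.
J consumed = (1/2) × 0.7054 = 0.3527 mol
J remaining = 0.4980 − 0.3527 = 0.1453 mol
mass = 0.1453 × 209.03 = 30.37 g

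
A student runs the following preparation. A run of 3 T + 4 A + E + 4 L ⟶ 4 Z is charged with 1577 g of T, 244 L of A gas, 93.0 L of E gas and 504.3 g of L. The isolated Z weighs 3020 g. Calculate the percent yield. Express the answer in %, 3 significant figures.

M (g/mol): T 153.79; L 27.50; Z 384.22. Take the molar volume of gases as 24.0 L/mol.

77.3 %

n(T) = 1577 / 153.79 = 10.25 mol
n(A) = 244.0 / 24.0 = 10.17 mol
n(E) = 93.00 / 24.0 = 3.875 mol
n(L) = 504.3 / 27.50 = 18.34 mol
n/ν for T = 10.25/3 = 3.417
n/ν for A = 10.17/4 = 2.543
n/ν for E = 3.875/1 = 3.875
n/ν for L = 18.34/4 = 4.585
Smallest n/ν is A → limiting reagent.
theoretical n(Z) = (4/4) × 10.17 = 10.17 mol → 3908 g
% yield = 3020 / 3908 × 100 = 77.28 %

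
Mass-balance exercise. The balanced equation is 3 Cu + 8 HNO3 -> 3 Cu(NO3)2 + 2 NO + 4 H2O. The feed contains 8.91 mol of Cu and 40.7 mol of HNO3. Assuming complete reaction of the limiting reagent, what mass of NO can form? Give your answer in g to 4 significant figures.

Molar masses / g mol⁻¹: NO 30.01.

n(Cu) = 8.910 mol
n(HNO3) = 40.70 mol
n/ν for Cu = 8.910/3 = 2.970
n/ν for HNO3 = 40.70/8 = 5.088
Smallest n/ν is Cu → limiting reagent.
n(NO) = (2/3) × 8.910 = 5.940 mol
mass = 5.940 × 30.01 = 178.3 g

178.3 g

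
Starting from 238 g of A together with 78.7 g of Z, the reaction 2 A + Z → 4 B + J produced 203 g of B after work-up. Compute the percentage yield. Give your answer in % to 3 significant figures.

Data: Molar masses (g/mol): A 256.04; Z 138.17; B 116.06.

94.1 %

n(A) = 238.0 / 256.04 = 0.9295 mol
n(Z) = 78.70 / 138.17 = 0.5696 mol
n/ν → A: 0.4648, Z: 0.5696; A is limiting.
theoretical n(B) = (4/2) × 0.9295 = 1.859 mol → 215.8 g
% yield = 203 / 215.8 × 100 = 94.07 %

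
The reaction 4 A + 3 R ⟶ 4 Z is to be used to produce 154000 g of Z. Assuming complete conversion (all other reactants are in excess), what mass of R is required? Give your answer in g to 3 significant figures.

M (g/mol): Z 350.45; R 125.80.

n(Z) = 154000 / 350.45 = 439.4 mol
n(R) = (3/4) × 439.4 = 329.6 mol
mass = 329.6 × 125.80 = 41460 g

41500 g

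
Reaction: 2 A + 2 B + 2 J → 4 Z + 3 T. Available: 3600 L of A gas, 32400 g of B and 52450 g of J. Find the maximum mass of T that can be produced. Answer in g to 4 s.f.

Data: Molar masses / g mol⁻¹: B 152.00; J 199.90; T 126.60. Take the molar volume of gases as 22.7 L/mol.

30120 g

n(A) = 3600 / 22.7 = 158.6 mol
n(B) = 32400 / 152.00 = 213.2 mol
n(J) = 52450 / 199.90 = 262.4 mol
n/ν → A: 79.30, B: 106.6, J: 131.2; A is limiting.
n(T) = (3/2) × 158.6 = 237.9 mol
mass = 237.9 × 126.60 = 30120 g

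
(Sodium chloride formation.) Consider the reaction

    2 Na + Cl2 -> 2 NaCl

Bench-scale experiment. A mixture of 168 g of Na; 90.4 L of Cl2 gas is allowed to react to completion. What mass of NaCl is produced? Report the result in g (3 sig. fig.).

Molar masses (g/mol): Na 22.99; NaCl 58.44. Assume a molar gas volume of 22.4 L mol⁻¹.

n(Na) = 168.0 / 22.99 = 7.308 mol
n(Cl2) = 90.40 / 22.4 = 4.036 mol
n/ν for Na = 7.308/2 = 3.654
n/ν for Cl2 = 4.036/1 = 4.036
Smallest n/ν is Na → limiting reagent.
n(NaCl) = (2/2) × 7.308 = 7.308 mol
mass = 7.308 × 58.44 = 427.1 g

427 g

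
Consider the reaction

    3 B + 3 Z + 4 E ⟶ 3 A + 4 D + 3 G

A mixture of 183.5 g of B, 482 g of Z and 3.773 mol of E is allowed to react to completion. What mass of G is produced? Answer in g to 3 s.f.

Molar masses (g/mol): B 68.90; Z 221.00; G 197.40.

431 g

n(B) = 183.5 / 68.90 = 2.663 mol
n(Z) = 482.0 / 221.00 = 2.181 mol
n(E) = 3.773 mol
n/ν for B = 2.663/3 = 0.8877
n/ν for Z = 2.181/3 = 0.7270
n/ν for E = 3.773/4 = 0.9433
Smallest n/ν is Z → limiting reagent.
n(G) = (3/3) × 2.181 = 2.181 mol
mass = 2.181 × 197.40 = 430.5 g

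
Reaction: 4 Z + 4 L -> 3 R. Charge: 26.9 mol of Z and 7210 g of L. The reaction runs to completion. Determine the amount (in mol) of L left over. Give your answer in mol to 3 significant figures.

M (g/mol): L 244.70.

2.56 mol

n(Z) = 26.90 mol
n(L) = 7210 / 244.70 = 29.46 mol
n/ν for Z = 26.90/4 = 6.725
n/ν for L = 29.46/4 = 7.365
Smallest n/ν is Z → limiting reagent.
L consumed = (4/4) × 26.90 = 26.90 mol
L remaining = 29.46 − 26.90 = 2.560 mol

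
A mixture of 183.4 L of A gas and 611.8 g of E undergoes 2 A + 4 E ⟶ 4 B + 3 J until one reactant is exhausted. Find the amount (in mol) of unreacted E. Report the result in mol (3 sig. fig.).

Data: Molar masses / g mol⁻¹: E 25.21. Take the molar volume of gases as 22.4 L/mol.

n(A) = 183.4 / 22.4 = 8.188 mol
n(E) = 611.8 / 25.21 = 24.27 mol
n/ν for A = 8.188/2 = 4.094
n/ν for E = 24.27/4 = 6.068
Smallest n/ν is A → limiting reagent.
E consumed = (4/2) × 8.188 = 16.38 mol
E remaining = 24.27 − 16.38 = 7.890 mol

7.89 mol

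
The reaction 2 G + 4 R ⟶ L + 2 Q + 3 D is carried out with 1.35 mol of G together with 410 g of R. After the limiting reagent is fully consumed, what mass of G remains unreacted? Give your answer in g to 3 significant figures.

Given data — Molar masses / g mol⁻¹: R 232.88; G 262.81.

123 g

n(G) = 1.350 mol
n(R) = 410.0 / 232.88 = 1.761 mol
n/ν for G = 1.350/2 = 0.6750
n/ν for R = 1.761/4 = 0.4403
Smallest n/ν is R → limiting reagent.
G consumed = (2/4) × 1.761 = 0.8805 mol
G remaining = 1.350 − 0.8805 = 0.4695 mol
mass = 0.4695 × 262.81 = 123.4 g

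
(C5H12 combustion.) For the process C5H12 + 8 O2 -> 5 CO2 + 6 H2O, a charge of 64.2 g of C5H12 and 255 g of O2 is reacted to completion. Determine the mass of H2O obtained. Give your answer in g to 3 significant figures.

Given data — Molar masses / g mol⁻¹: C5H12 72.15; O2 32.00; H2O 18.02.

n(C5H12) = 64.20 / 72.15 = 0.8898 mol
n(O2) = 255.0 / 32.00 = 7.969 mol
n/ν for C5H12 = 0.8898/1 = 0.8898
n/ν for O2 = 7.969/8 = 0.9961
Smallest n/ν is C5H12 → limiting reagent.
n(H2O) = (6/1) × 0.8898 = 5.339 mol
mass = 5.339 × 18.02 = 96.21 g

96.2 g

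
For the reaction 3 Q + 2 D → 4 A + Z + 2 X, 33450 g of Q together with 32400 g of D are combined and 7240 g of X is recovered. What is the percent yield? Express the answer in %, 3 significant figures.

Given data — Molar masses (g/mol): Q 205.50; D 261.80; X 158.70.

n(Q) = 33450 / 205.50 = 162.8 mol
n(D) = 32400 / 261.80 = 123.8 mol
n/ν for Q = 162.8/3 = 54.27
n/ν for D = 123.8/2 = 61.90
Smallest n/ν is Q → limiting reagent.
theoretical n(X) = (2/3) × 162.8 = 108.5 mol → 17220 g
% yield = 7240 / 17220 × 100 = 42.04 %

42.0 %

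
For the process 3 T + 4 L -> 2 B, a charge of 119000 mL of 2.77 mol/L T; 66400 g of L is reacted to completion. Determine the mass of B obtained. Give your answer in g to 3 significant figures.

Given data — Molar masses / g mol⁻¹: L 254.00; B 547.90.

71600 g

n(T) = 2.77 × 119000/1000 = 329.6 mol
n(L) = 66400 / 254.00 = 261.4 mol
n/ν for T = 329.6/3 = 109.9
n/ν for L = 261.4/4 = 65.35
Smallest n/ν is L → limiting reagent.
n(B) = (2/4) × 261.4 = 130.7 mol
mass = 130.7 × 547.90 = 71610 g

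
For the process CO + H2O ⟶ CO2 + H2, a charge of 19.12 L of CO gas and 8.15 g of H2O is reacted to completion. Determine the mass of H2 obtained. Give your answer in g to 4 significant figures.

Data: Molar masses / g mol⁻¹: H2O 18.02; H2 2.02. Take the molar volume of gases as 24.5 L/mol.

0.9136 g

n(CO) = 19.12 / 24.5 = 0.7804 mol
n(H2O) = 8.150 / 18.02 = 0.4523 mol
n/ν for CO = 0.7804/1 = 0.7804
n/ν for H2O = 0.4523/1 = 0.4523
Smallest n/ν is H2O → limiting reagent.
n(H2) = (1/1) × 0.4523 = 0.4523 mol
mass = 0.4523 × 2.02 = 0.9136 g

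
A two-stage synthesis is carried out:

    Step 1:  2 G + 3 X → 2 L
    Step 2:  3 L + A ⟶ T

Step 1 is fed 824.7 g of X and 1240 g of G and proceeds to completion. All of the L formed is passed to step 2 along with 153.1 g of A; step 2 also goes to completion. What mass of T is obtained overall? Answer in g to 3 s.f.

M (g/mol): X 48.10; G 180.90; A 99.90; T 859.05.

Step 1:
n(X) = 824.7 / 48.10 = 17.15 mol
n(G) = 1240 / 180.90 = 6.855 mol
n/ν for X = 17.15/3 = 5.717
n/ν for G = 6.855/2 = 3.428
Smallest n/ν is G → limiting reagent.
n(L) produced = (2/2) × 6.855 = 6.855 mol
Step 2:
n(L) available = 6.855 mol
n(A) = 153.1 / 99.90 = 1.533 mol
n/ν for L = 6.855/3 = 2.285
n/ν for A = 1.533/1 = 1.533
Smallest n/ν is A → limiting reagent.
n(T) = (1/1) × 1.533 = 1.533 mol
mass = 1.533 × 859.05 = 1317 g

1320 g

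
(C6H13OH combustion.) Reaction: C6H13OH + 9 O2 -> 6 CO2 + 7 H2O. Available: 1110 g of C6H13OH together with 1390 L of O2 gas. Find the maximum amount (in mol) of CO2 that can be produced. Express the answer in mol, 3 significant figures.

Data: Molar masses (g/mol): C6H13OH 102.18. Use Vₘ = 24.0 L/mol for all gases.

n(C6H13OH) = 1110 / 102.18 = 10.86 mol
n(O2) = 1390 / 24.0 = 57.92 mol
n/ν for C6H13OH = 10.86/1 = 10.86
n/ν for O2 = 57.92/9 = 6.436
Smallest n/ν is O2 → limiting reagent.
n(CO2) = (6/9) × 57.92 = 38.61 mol

38.6 mol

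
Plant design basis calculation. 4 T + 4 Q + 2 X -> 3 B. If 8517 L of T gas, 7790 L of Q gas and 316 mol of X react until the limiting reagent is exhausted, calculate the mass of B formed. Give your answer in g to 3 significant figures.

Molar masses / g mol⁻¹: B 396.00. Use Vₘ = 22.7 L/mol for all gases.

102000 g

n(T) = 8517 / 22.7 = 375.2 mol
n(Q) = 7790 / 22.7 = 343.2 mol
n(X) = 316.0 mol
n/ν for T = 375.2/4 = 93.80
n/ν for Q = 343.2/4 = 85.80
n/ν for X = 316.0/2 = 158.0
Smallest n/ν is Q → limiting reagent.
n(B) = (3/4) × 343.2 = 257.4 mol
mass = 257.4 × 396.00 = 101900 g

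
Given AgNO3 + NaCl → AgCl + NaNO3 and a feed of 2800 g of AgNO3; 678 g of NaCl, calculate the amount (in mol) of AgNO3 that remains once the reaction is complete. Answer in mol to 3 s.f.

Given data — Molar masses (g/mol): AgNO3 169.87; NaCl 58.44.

n(AgNO3) = 2800 / 169.87 = 16.48 mol
n(NaCl) = 678.0 / 58.44 = 11.60 mol
n/ν for AgNO3 = 16.48/1 = 16.48
n/ν for NaCl = 11.60/1 = 11.60
Smallest n/ν is NaCl → limiting reagent.
AgNO3 consumed = (1/1) × 11.60 = 11.60 mol
AgNO3 remaining = 16.48 − 11.60 = 4.880 mol

4.88 mol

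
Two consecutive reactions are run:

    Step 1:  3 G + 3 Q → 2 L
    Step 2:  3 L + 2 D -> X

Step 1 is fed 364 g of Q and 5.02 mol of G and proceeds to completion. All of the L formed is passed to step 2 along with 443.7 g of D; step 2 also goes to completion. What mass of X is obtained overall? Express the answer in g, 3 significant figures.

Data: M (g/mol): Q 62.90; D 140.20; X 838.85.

936 g

Step 1:
n(Q) = 364.0 / 62.90 = 5.787 mol
n(G) = 5.020 mol
n/ν for Q = 5.787/3 = 1.929
n/ν for G = 5.020/3 = 1.673
Smallest n/ν is G → limiting reagent.
n(L) produced = (2/3) × 5.020 = 3.347 mol
Step 2:
n(L) available = 3.347 mol
n(D) = 443.7 / 140.20 = 3.165 mol
n/ν for L = 3.347/3 = 1.116
n/ν for D = 3.165/2 = 1.583
Smallest n/ν is L → limiting reagent.
n(X) = (1/3) × 3.347 = 1.116 mol
mass = 1.116 × 838.85 = 936.2 g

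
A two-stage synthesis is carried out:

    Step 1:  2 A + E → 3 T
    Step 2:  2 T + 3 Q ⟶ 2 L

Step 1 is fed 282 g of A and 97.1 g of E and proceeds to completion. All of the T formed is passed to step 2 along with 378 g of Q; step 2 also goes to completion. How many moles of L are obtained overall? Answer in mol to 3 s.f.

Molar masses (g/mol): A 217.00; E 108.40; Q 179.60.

1.40 mol

Step 1:
n(A) = 282.0 / 217.00 = 1.300 mol
n(E) = 97.10 / 108.40 = 0.8958 mol
n/ν → A: 0.6500, E: 0.8958; A is limiting.
n(T) produced = (3/2) × 1.300 = 1.950 mol
Step 2:
n(T) available = 1.950 mol
n(Q) = 378.0 / 179.60 = 2.105 mol
n/ν → T: 0.9750, Q: 0.7017; Q is limiting.
n(L) = (2/3) × 2.105 = 1.403 mol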